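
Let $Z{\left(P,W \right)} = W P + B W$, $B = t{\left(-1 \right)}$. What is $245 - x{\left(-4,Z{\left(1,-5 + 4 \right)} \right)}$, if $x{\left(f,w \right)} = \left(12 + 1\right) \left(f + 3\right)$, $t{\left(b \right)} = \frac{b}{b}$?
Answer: $258$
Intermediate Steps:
$t{\left(b \right)} = 1$
$B = 1$
$Z{\left(P,W \right)} = W + P W$ ($Z{\left(P,W \right)} = W P + 1 W = P W + W = W + P W$)
$x{\left(f,w \right)} = 39 + 13 f$ ($x{\left(f,w \right)} = 13 \left(3 + f\right) = 39 + 13 f$)
$245 - x{\left(-4,Z{\left(1,-5 + 4 \right)} \right)} = 245 - \left(39 + 13 \left(-4\right)\right) = 245 - \left(39 - 52\right) = 245 - -13 = 245 + 13 = 258$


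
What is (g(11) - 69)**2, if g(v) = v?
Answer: 3364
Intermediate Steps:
(g(11) - 69)**2 = (11 - 69)**2 = (-58)**2 = 3364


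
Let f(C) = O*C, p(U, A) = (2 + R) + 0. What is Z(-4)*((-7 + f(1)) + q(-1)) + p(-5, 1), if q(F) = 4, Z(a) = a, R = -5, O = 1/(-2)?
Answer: 11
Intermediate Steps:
O = -½ (O = 1*(-½) = -½ ≈ -0.50000)
p(U, A) = -3 (p(U, A) = (2 - 5) + 0 = -3 + 0 = -3)
f(C) = -C/2
Z(-4)*((-7 + f(1)) + q(-1)) + p(-5, 1) = -4*((-7 - ½*1) + 4) - 3 = -4*((-7 - ½) + 4) - 3 = -4*(-15/2 + 4) - 3 = -4*(-7/2) - 3 = 14 - 3 = 11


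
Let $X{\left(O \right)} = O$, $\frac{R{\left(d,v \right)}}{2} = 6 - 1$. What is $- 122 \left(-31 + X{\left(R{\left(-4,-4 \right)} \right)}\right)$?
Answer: $2562$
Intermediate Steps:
$R{\left(d,v \right)} = 10$ ($R{\left(d,v \right)} = 2 \left(6 - 1\right) = 2 \cdot 5 = 10$)
$- 122 \left(-31 + X{\left(R{\left(-4,-4 \right)} \right)}\right) = - 122 \left(-31 + 10\right) = \left(-122\right) \left(-21\right) = 2562$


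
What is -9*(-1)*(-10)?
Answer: -90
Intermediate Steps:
-9*(-1)*(-10) = 9*(-10) = -90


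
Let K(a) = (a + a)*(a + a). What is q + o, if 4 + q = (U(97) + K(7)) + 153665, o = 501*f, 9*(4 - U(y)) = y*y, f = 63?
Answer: 1659407/9 ≈ 1.8438e+5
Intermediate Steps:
U(y) = 4 - y²/9 (U(y) = 4 - y*y/9 = 4 - y²/9)
K(a) = 4*a² (K(a) = (2*a)*(2*a) = 4*a²)
o = 31563 (o = 501*63 = 31563)
q = 1375340/9 (q = -4 + (((4 - ⅑*97²) + 4*7²) + 153665) = -4 + (((4 - ⅑*9409) + 4*49) + 153665) = -4 + (((4 - 9409/9) + 196) + 153665) = -4 + ((-9373/9 + 196) + 153665) = -4 + (-7609/9 + 153665) = -4 + 1375376/9 = 1375340/9 ≈ 1.5282e+5)
q + o = 1375340/9 + 31563 = 1659407/9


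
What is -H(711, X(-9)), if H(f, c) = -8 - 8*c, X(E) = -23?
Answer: -176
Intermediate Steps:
-H(711, X(-9)) = -(-8 - 8*(-23)) = -(-8 + 184) = -1*176 = -176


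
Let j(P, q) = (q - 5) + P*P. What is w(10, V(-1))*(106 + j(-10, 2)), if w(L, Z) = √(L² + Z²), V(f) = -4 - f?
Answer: 203*√109 ≈ 2119.4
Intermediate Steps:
j(P, q) = -5 + q + P² (j(P, q) = (-5 + q) + P² = -5 + q + P²)
w(10, V(-1))*(106 + j(-10, 2)) = √(10² + (-4 - 1*(-1))²)*(106 + (-5 + 2 + (-10)²)) = √(100 + (-4 + 1)²)*(106 + (-5 + 2 + 100)) = √(100 + (-3)²)*(106 + 97) = √(100 + 9)*203 = √109*203 = 203*√109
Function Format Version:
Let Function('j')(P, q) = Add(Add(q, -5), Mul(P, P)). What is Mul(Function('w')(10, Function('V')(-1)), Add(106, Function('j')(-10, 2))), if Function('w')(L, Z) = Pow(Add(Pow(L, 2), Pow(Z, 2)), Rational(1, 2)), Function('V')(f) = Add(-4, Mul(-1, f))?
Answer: Mul(203, Pow(109, Rational(1, 2))) ≈ 2119.4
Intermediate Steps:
Function('j')(P, q) = Add(-5, q, Pow(P, 2)) (Function('j')(P, q) = Add(Add(-5, q), Pow(P, 2)) = Add(-5, q, Pow(P, 2)))
Mul(Function('w')(10, Function('V')(-1)), Add(106, Function('j')(-10, 2))) = Mul(Pow(Add(Pow(10, 2), Pow(Add(-4, Mul(-1, -1)), 2)), Rational(1, 2)), Add(106, Add(-5, 2, Pow(-10, 2)))) = Mul(Pow(Add(100, Pow(Add(-4, 1), 2)), Rational(1, 2)), Add(106, Add(-5, 2, 100))) = Mul(Pow(Add(100, Pow(-3, 2)), Rational(1, 2)), Add(106, 97)) = Mul(Pow(Add(100, 9), Rational(1, 2)), 203) = Mul(Pow(109, Rational(1, 2)), 203) = Mul(203, Pow(109, Rational(1, 2)))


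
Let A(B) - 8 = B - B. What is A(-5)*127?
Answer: 1016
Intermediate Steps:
A(B) = 8 (A(B) = 8 + (B - B) = 8 + 0 = 8)
A(-5)*127 = 8*127 = 1016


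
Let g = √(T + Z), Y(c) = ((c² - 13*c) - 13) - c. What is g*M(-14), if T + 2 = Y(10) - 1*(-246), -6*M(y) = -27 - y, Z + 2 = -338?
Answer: 13*I*√149/6 ≈ 26.448*I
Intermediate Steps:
Z = -340 (Z = -2 - 338 = -340)
Y(c) = -13 + c² - 14*c (Y(c) = (-13 + c² - 13*c) - c = -13 + c² - 14*c)
M(y) = 9/2 + y/6 (M(y) = -(-27 - y)/6 = 9/2 + y/6)
T = 191 (T = -2 + ((-13 + 10² - 14*10) - 1*(-246)) = -2 + ((-13 + 100 - 140) + 246) = -2 + (-53 + 246) = -2 + 193 = 191)
g = I*√149 (g = √(191 - 340) = √(-149) = I*√149 ≈ 12.207*I)
g*M(-14) = (I*√149)*(9/2 + (⅙)*(-14)) = (I*√149)*(9/2 - 7/3) = (I*√149)*(13/6) = 13*I*√149/6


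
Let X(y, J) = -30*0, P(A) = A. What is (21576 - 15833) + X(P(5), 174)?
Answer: 5743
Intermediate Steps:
X(y, J) = 0
(21576 - 15833) + X(P(5), 174) = (21576 - 15833) + 0 = 5743 + 0 = 5743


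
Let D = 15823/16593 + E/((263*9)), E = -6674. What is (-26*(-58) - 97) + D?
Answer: 18448208900/13091877 ≈ 1409.1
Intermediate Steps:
D = -24429547/13091877 (D = 15823/16593 - 6674/(263*9) = 15823*(1/16593) - 6674/2367 = 15823/16593 - 6674*1/2367 = 15823/16593 - 6674/2367 = -24429547/13091877 ≈ -1.8660)
(-26*(-58) - 97) + D = (-26*(-58) - 97) - 24429547/13091877 = (1508 - 97) - 24429547/13091877 = 1411 - 24429547/13091877 = 18448208900/13091877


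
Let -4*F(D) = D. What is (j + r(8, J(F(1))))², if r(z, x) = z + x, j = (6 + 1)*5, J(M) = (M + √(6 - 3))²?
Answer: 543361/256 - 737*√3/16 ≈ 2042.7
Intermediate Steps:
F(D) = -D/4
J(M) = (M + √3)²
j = 35 (j = 7*5 = 35)
r(z, x) = x + z
(j + r(8, J(F(1))))² = (35 + ((-¼*1 + √3)² + 8))² = (35 + ((-¼ + √3)² + 8))² = (35 + (8 + (-¼ + √3)²))² = (43 + (-¼ + √3)²)²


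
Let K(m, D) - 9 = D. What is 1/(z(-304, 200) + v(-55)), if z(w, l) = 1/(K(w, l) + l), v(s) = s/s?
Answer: 409/410 ≈ 0.99756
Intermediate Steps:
K(m, D) = 9 + D
v(s) = 1
z(w, l) = 1/(9 + 2*l) (z(w, l) = 1/((9 + l) + l) = 1/(9 + 2*l))
1/(z(-304, 200) + v(-55)) = 1/(1/(9 + 2*200) + 1) = 1/(1/(9 + 400) + 1) = 1/(1/409 + 1) = 1/(410/409) = 409/410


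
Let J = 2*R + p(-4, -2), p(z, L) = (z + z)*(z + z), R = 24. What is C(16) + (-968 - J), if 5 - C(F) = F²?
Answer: -1331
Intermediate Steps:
C(F) = 5 - F²
p(z, L) = 4*z² (p(z, L) = (2*z)*(2*z) = 4*z²)
J = 112 (J = 2*24 + 4*(-4)² = 48 + 4*16 = 48 + 64 = 112)
C(16) + (-968 - J) = (5 - 1*16²) + (-968 - 1*112) = (5 - 1*256) + (-968 - 112) = (5 - 256) - 1080 = -251 - 1080 = -1331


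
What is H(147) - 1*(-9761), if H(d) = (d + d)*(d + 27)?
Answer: 60917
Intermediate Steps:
H(d) = 2*d*(27 + d) (H(d) = (2*d)*(27 + d) = 2*d*(27 + d))
H(147) - 1*(-9761) = 2*147*(27 + 147) - 1*(-9761) = 2*147*174 + 9761 = 51156 + 9761 = 60917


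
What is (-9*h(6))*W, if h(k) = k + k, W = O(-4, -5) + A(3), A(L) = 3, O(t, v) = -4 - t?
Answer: -324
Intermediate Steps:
W = 3 (W = (-4 - 1*(-4)) + 3 = (-4 + 4) + 3 = 0 + 3 = 3)
h(k) = 2*k
(-9*h(6))*W = -18*6*3 = -9*12*3 = -108*3 = -324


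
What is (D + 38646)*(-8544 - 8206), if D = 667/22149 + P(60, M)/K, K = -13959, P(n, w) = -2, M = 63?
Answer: -966847070949250/1493613 ≈ -6.4732e+8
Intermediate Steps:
D = 45193/1493613 (D = 667/22149 - 2/(-13959) = 667*(1/22149) - 2*(-1/13959) = 29/963 + 2/13959 = 45193/1493613 ≈ 0.030257)
(D + 38646)*(-8544 - 8206) = (45193/1493613 + 38646)*(-8544 - 8206) = (57722213191/1493613)*(-16750) = -966847070949250/1493613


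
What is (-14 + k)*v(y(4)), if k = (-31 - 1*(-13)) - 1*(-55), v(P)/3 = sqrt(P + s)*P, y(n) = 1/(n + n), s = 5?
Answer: 69*sqrt(82)/32 ≈ 19.526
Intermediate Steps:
y(n) = 1/(2*n)
v(P) = 3*P*sqrt(5 + P) (v(P) = 3*(sqrt(P + 5)*P) = 3*(sqrt(5 + P)*P) = 3*(P*sqrt(5 + P)) = 3*P*sqrt(5 + P))
k = 37 (k = (-31 + 13) + 55 = -18 + 55 = 37)
(-14 + k)*v(y(4)) = (-14 + 37)*(3*((1/2)/4)*sqrt(5 + (1/2)/4)) = 23*(3*((1/2)*(1/4))*sqrt(5 + (1/2)*(1/4))) = 23*(3*(1/8)*sqrt(5 + 1/8)) = 23*(3*(1/8)*sqrt(41/8)) = 23*(3*(1/8)*(sqrt(82)/4)) = 23*(3*sqrt(82)/32) = 69*sqrt(82)/32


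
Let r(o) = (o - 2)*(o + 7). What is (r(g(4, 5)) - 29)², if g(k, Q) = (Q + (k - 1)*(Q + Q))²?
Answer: 2270165983849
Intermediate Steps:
g(k, Q) = (Q + 2*Q*(-1 + k))² (g(k, Q) = (Q + (-1 + k)*(2*Q))² = (Q + 2*Q*(-1 + k))²)
r(o) = (-2 + o)*(7 + o)
(r(g(4, 5)) - 29)² = ((-14 + (5²*(-1 + 2*4)²)² + 5*(5²*(-1 + 2*4)²)) - 29)² = ((-14 + (25*(-1 + 8)²)² + 5*(25*(-1 + 8)²)) - 29)² = ((-14 + (25*7²)² + 5*(25*7²)) - 29)² = ((-14 + (25*49)² + 5*(25*49)) - 29)² = ((-14 + 1225² + 5*1225) - 29)² = ((-14 + 1500625 + 6125) - 29)² = (1506736 - 29)² = 1506707² = 2270165983849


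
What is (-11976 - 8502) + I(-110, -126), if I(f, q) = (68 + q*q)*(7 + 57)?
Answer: 999938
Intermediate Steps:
I(f, q) = 4352 + 64*q² (I(f, q) = (68 + q²)*64 = 4352 + 64*q²)
(-11976 - 8502) + I(-110, -126) = (-11976 - 8502) + (4352 + 64*(-126)²) = -20478 + (4352 + 64*15876) = -20478 + (4352 + 1016064) = -20478 + 1020416 = 999938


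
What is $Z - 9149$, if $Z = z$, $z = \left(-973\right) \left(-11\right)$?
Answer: $1554$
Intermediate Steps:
$z = 10703$
$Z = 10703$
$Z - 9149 = 10703 - 9149 = 1554$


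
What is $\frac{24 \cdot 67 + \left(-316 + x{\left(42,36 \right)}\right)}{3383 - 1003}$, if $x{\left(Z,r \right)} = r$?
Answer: $\frac{332}{595} \approx 0.55798$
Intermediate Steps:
$\frac{24 \cdot 67 + \left(-316 + x{\left(42,36 \right)}\right)}{3383 - 1003} = \frac{24 \cdot 67 + \left(-316 + 36\right)}{3383 - 1003} = \frac{1608 - 280}{2380} = 1328 \cdot \frac{1}{2380} = \frac{332}{595}$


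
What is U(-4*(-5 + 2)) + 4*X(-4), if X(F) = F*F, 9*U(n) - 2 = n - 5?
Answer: 65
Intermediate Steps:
U(n) = -⅓ + n/9 (U(n) = 2/9 + (n - 5)/9 = 2/9 + (-5 + n)/9 = 2/9 + (-5/9 + n/9) = -⅓ + n/9)
X(F) = F²
U(-4*(-5 + 2)) + 4*X(-4) = (-⅓ + (-4*(-5 + 2))/9) + 4*(-4)² = (-⅓ + (-4*(-3))/9) + 4*16 = (-⅓ + (⅑)*12) + 64 = (-⅓ + 4/3) + 64 = 1 + 64 = 65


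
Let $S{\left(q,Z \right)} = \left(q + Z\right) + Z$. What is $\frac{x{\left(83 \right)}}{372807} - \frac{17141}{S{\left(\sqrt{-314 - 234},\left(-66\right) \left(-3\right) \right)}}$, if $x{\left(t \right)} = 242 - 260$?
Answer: $\frac{- 4 \sqrt{137} + 710032435 i}{82846 \left(\sqrt{137} - 198 i\right)} \approx -43.135 + 2.5499 i$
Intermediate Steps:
$x{\left(t \right)} = -18$ ($x{\left(t \right)} = 242 - 260 = -18$)
$S{\left(q,Z \right)} = q + 2 Z$ ($S{\left(q,Z \right)} = \left(Z + q\right) + Z = q + 2 Z$)
$\frac{x{\left(83 \right)}}{372807} - \frac{17141}{S{\left(\sqrt{-314 - 234},\left(-66\right) \left(-3\right) \right)}} = - \frac{18}{372807} - \frac{17141}{\sqrt{-314 - 234} + 2 \left(\left(-66\right) \left(-3\right)\right)} = \left(-18\right) \frac{1}{372807} - \frac{17141}{\sqrt{-548} + 2 \cdot 198} = - \frac{2}{41423} - \frac{17141}{2 i \sqrt{137} + 396} = - \frac{2}{41423} - \frac{17141}{396 + 2 i \sqrt{137}}$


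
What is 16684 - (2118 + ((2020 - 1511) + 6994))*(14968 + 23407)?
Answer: -369189191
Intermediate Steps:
16684 - (2118 + ((2020 - 1511) + 6994))*(14968 + 23407) = 16684 - (2118 + (509 + 6994))*38375 = 16684 - (2118 + 7503)*38375 = 16684 - 9621*38375 = 16684 - 1*369205875 = 16684 - 369205875 = -369189191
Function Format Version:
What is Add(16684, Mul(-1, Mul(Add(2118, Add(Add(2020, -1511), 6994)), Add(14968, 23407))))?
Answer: -369189191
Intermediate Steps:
Add(16684, Mul(-1, Mul(Add(2118, Add(Add(2020, -1511), 6994)), Add(14968, 23407)))) = Add(16684, Mul(-1, Mul(Add(2118, Add(509, 6994)), 38375))) = Add(16684, Mul(-1, Mul(Add(2118, 7503), 38375))) = Add(16684, Mul(-1, Mul(9621, 38375))) = Add(16684, Mul(-1, 369205875)) = Add(16684, -369205875) = -369189191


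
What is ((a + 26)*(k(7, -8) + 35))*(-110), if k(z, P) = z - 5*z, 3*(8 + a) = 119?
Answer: -133210/3 ≈ -44403.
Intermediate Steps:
a = 95/3 (a = -8 + (1/3)*119 = -8 + 119/3 = 95/3 ≈ 31.667)
k(z, P) = -4*z (k(z, P) = z - 5*z = -4*z)
((a + 26)*(k(7, -8) + 35))*(-110) = ((95/3 + 26)*(-4*7 + 35))*(-110) = (173*(-28 + 35)/3)*(-110) = ((173/3)*7)*(-110) = (1211/3)*(-110) = -133210/3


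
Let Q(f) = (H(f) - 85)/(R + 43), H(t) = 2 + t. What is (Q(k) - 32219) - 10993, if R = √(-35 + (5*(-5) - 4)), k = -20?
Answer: -82668985/1913 + 824*I/1913 ≈ -43214.0 + 0.43074*I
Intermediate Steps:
R = 8*I (R = √(-35 + (-25 - 4)) = √(-35 - 29) = √(-64) = 8*I ≈ 8.0*I)
Q(f) = (-83 + f)*(43 - 8*I)/1913 (Q(f) = ((2 + f) - 85)/(8*I + 43) = (-83 + f)/(43 + 8*I) = (-83 + f)*((43 - 8*I)/1913) = (-83 + f)*(43 - 8*I)/1913)
(Q(k) - 32219) - 10993 = ((-83 - 20)*(43 - 8*I)/1913 - 32219) - 10993 = ((1/1913)*(-103)*(43 - 8*I) - 32219) - 10993 = ((-4429/1913 + 824*I/1913) - 32219) - 10993 = (-61639376/1913 + 824*I/1913) - 10993 = -82668985/1913 + 824*I/1913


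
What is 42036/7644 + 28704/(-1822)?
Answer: -5950991/580307 ≈ -10.255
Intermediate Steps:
42036/7644 + 28704/(-1822) = 42036*(1/7644) + 28704*(-1/1822) = 3503/637 - 14352/911 = -5950991/580307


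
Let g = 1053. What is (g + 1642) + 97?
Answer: 2792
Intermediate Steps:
(g + 1642) + 97 = (1053 + 1642) + 97 = 2695 + 97 = 2792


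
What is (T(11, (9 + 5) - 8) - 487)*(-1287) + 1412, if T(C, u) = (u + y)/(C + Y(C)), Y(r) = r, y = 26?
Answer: 626309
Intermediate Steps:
T(C, u) = (26 + u)/(2*C) (T(C, u) = (u + 26)/(C + C) = (26 + u)/((2*C)) = (26 + u)*(1/(2*C)) = (26 + u)/(2*C))
(T(11, (9 + 5) - 8) - 487)*(-1287) + 1412 = ((1/2)*(26 + ((9 + 5) - 8))/11 - 487)*(-1287) + 1412 = ((1/2)*(1/11)*(26 + (14 - 8)) - 487)*(-1287) + 1412 = ((1/2)*(1/11)*(26 + 6) - 487)*(-1287) + 1412 = ((1/2)*(1/11)*32 - 487)*(-1287) + 1412 = (16/11 - 487)*(-1287) + 1412 = -5341/11*(-1287) + 1412 = 624897 + 1412 = 626309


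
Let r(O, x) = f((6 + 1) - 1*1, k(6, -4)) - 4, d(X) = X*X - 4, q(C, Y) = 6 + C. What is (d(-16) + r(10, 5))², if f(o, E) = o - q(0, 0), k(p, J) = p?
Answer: 61504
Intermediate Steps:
d(X) = -4 + X² (d(X) = X² - 4 = -4 + X²)
f(o, E) = -6 + o (f(o, E) = o - (6 + 0) = o - 1*6 = o - 6 = -6 + o)
r(O, x) = -4 (r(O, x) = (-6 + ((6 + 1) - 1*1)) - 4 = (-6 + (7 - 1)) - 4 = (-6 + 6) - 4 = 0 - 4 = -4)
(d(-16) + r(10, 5))² = ((-4 + (-16)²) - 4)² = ((-4 + 256) - 4)² = (252 - 4)² = 248² = 61504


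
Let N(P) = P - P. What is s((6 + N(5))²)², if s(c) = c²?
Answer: 1679616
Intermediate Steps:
N(P) = 0
s((6 + N(5))²)² = (((6 + 0)²)²)² = ((6²)²)² = (36²)² = 1296² = 1679616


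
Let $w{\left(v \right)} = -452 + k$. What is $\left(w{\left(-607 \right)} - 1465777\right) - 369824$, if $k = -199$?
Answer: $-1836252$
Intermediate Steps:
$w{\left(v \right)} = -651$ ($w{\left(v \right)} = -452 - 199 = -651$)
$\left(w{\left(-607 \right)} - 1465777\right) - 369824 = \left(-651 - 1465777\right) - 369824 = -1466428 - 369824 = -1836252$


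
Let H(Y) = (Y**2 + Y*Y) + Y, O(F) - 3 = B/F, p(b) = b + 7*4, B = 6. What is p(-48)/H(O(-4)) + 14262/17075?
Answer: -127964/51225 ≈ -2.4981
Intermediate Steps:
p(b) = 28 + b (p(b) = b + 28 = 28 + b)
O(F) = 3 + 6/F
H(Y) = Y + 2*Y**2 (H(Y) = (Y**2 + Y**2) + Y = 2*Y**2 + Y = Y + 2*Y**2)
p(-48)/H(O(-4)) + 14262/17075 = (28 - 48)/(((3 + 6/(-4))*(1 + 2*(3 + 6/(-4))))) + 14262/17075 = -20*1/((1 + 2*(3 + 6*(-1/4)))*(3 + 6*(-1/4))) + 14262*(1/17075) = -20*1/((1 + 2*(3 - 3/2))*(3 - 3/2)) + 14262/17075 = -20*2/(3*(1 + 2*(3/2))) + 14262/17075 = -20*2/(3*(1 + 3)) + 14262/17075 = -20/((3/2)*4) + 14262/17075 = -20/6 + 14262/17075 = -20*1/6 + 14262/17075 = -10/3 + 14262/17075 = -127964/51225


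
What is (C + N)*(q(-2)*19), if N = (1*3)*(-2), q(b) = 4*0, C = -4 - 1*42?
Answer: 0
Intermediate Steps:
C = -46 (C = -4 - 42 = -46)
q(b) = 0
N = -6 (N = 3*(-2) = -6)
(C + N)*(q(-2)*19) = (-46 - 6)*(0*19) = -52*0 = 0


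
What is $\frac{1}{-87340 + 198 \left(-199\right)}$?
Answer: $- \frac{1}{126742} \approx -7.89 \cdot 10^{-6}$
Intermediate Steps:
$\frac{1}{-87340 + 198 \left(-199\right)} = \frac{1}{-87340 - 39402} = \frac{1}{-126742} = - \frac{1}{126742}$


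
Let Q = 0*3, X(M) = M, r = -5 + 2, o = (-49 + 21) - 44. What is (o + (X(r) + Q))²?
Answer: 5625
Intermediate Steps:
o = -72 (o = -28 - 44 = -72)
r = -3
Q = 0
(o + (X(r) + Q))² = (-72 + (-3 + 0))² = (-72 - 3)² = (-75)² = 5625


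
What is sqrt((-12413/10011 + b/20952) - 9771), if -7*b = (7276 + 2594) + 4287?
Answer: I*sqrt(7224584338967389842)/27189876 ≈ 98.855*I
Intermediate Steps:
b = -14157/7 (b = -((7276 + 2594) + 4287)/7 = -(9870 + 4287)/7 = -1/7*14157 = -14157/7 ≈ -2022.4)
sqrt((-12413/10011 + b/20952) - 9771) = sqrt((-12413/10011 - 14157/7/20952) - 9771) = sqrt((-12413*1/10011 - 14157/7*1/20952) - 9771) = sqrt((-12413/10011 - 1573/16296) - 9771) = sqrt(-72676517/54379752 - 9771) = sqrt(-531417233309/54379752) = I*sqrt(7224584338967389842)/27189876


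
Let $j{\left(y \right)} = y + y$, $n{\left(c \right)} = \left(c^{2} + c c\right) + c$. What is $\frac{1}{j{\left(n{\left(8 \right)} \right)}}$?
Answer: $\frac{1}{272} \approx 0.0036765$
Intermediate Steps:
$n{\left(c \right)} = c + 2 c^{2}$ ($n{\left(c \right)} = \left(c^{2} + c^{2}\right) + c = 2 c^{2} + c = c + 2 c^{2}$)
$j{\left(y \right)} = 2 y$
$\frac{1}{j{\left(n{\left(8 \right)} \right)}} = \frac{1}{2 \cdot 8 \left(1 + 2 \cdot 8\right)} = \frac{1}{2 \cdot 8 \left(1 + 16\right)} = \frac{1}{2 \cdot 8 \cdot 17} = \frac{1}{2 \cdot 136} = \frac{1}{272}$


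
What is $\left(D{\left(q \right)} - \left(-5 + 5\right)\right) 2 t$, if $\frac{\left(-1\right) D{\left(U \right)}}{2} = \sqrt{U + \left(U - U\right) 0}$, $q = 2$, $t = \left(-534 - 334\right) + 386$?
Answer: $1928 \sqrt{2} \approx 2726.6$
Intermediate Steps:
$t = -482$ ($t = -868 + 386 = -482$)
$D{\left(U \right)} = - 2 \sqrt{U}$ ($D{\left(U \right)} = - 2 \sqrt{U + \left(U - U\right) 0} = - 2 \sqrt{U + 0 \cdot 0} = - 2 \sqrt{U + 0} = - 2 \sqrt{U}$)
$\left(D{\left(q \right)} - \left(-5 + 5\right)\right) 2 t = \left(- 2 \sqrt{2} - \left(-5 + 5\right)\right) 2 \left(-482\right) = \left(- 2 \sqrt{2} - 0\right) \left(-964\right) = \left(- 2 \sqrt{2} + 0\right) \left(-964\right) = - 2 \sqrt{2} \left(-964\right) = 1928 \sqrt{2}$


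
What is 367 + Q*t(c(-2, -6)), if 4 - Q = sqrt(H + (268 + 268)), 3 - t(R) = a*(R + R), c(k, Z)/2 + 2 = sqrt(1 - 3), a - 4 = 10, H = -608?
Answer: 155 - 914*I*sqrt(2) ≈ 155.0 - 1292.6*I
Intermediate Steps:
a = 14 (a = 4 + 10 = 14)
c(k, Z) = -4 + 2*I*sqrt(2) (c(k, Z) = -4 + 2*sqrt(1 - 3) = -4 + 2*sqrt(-2) = -4 + 2*(I*sqrt(2)) = -4 + 2*I*sqrt(2))
t(R) = 3 - 28*R (t(R) = 3 - 14*(R + R) = 3 - 14*2*R = 3 - 28*R)
Q = 4 - 6*I*sqrt(2) (Q = 4 - sqrt(-608 + (268 + 268)) = 4 - sqrt(-608 + 536) = 4 - sqrt(-72) = 4 - 6*I*sqrt(2) ≈ 4.0 - 8.4853*I)
367 + Q*t(c(-2, -6)) = 367 + (4 - 6*I*sqrt(2))*(3 - 28*(-4 + 2*I*sqrt(2))) = 367 + (4 - 6*I*sqrt(2))*(3 + (112 - 56*I*sqrt(2))) = 367 + (4 - 6*I*sqrt(2))*(115 - 56*I*sqrt(2))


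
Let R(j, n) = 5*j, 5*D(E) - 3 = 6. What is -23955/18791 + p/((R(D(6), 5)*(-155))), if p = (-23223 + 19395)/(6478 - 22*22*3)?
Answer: -27980506817/21958129095 ≈ -1.2743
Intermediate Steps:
D(E) = 9/5 (D(E) = 3/5 + (1/5)*6 = 3/5 + 6/5 = 9/5)
p = -1914/2513 (p = -3828/(6478 - 484*3) = -3828/(6478 - 1452) = -3828/5026 = -3828*1/5026 = -1914/2513 ≈ -0.76164)
-23955/18791 + p/((R(D(6), 5)*(-155))) = -23955/18791 - 1914/(2513*((5*(9/5))*(-155))) = -23955*1/18791 - 1914/(2513*(9*(-155))) = -23955/18791 - 1914/2513/(-1395) = -23955/18791 - 1914/2513*(-1/1395) = -23955/18791 + 638/1168545 = -27980506817/21958129095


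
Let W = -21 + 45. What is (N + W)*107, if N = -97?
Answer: -7811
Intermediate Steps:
W = 24
(N + W)*107 = (-97 + 24)*107 = -73*107 = -7811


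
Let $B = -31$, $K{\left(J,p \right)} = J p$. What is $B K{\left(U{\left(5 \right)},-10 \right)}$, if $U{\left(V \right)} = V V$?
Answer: $7750$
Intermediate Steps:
$U{\left(V \right)} = V^{2}$
$B K{\left(U{\left(5 \right)},-10 \right)} = - 31 \cdot 5^{2} \left(-10\right) = - 31 \cdot 25 \left(-10\right) = \left(-31\right) \left(-250\right) = 7750$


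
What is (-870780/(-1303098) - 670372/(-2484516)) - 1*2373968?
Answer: -320244974607108287/134898659607 ≈ -2.3740e+6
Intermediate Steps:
(-870780/(-1303098) - 670372/(-2484516)) - 1*2373968 = (-870780*(-1/1303098) - 670372*(-1/2484516)) - 2373968 = (145130/217183 + 167593/621129) - 2373968 = 126542802289/134898659607 - 2373968 = -320244974607108287/134898659607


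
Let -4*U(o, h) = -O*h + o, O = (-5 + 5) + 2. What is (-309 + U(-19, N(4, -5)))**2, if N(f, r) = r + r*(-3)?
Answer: 1432809/16 ≈ 89551.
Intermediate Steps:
O = 2 (O = 0 + 2 = 2)
N(f, r) = -2*r (N(f, r) = r - 3*r = -2*r)
U(o, h) = h/2 - o/4 (U(o, h) = -(-2*h + o)/4 = -(o - 2*h)/4 = h/2 - o/4)
(-309 + U(-19, N(4, -5)))**2 = (-309 + ((-2*(-5))/2 - 1/4*(-19)))**2 = (-309 + ((1/2)*10 + 19/4))**2 = (-309 + (5 + 19/4))**2 = (-309 + 39/4)**2 = (-1197/4)**2 = 1432809/16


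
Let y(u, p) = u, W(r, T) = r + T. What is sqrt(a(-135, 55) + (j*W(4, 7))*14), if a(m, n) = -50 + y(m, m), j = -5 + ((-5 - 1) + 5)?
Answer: I*sqrt(1109) ≈ 33.302*I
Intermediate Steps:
W(r, T) = T + r
j = -6 (j = -5 + (-6 + 5) = -5 - 1 = -6)
a(m, n) = -50 + m
sqrt(a(-135, 55) + (j*W(4, 7))*14) = sqrt((-50 - 135) - 6*(7 + 4)*14) = sqrt(-185 - 6*11*14) = sqrt(-185 - 66*14) = sqrt(-185 - 924) = sqrt(-1109) = I*sqrt(1109)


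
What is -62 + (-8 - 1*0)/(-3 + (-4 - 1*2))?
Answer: -550/9 ≈ -61.111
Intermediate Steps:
-62 + (-8 - 1*0)/(-3 + (-4 - 1*2)) = -62 + (-8 + 0)/(-3 + (-4 - 2)) = -62 - 8/(-3 - 6) = -62 - 8/(-9) = -62 - ⅑*(-8) = -62 + 8/9 = -550/9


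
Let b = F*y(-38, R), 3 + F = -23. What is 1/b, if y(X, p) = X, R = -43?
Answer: 1/988 ≈ 0.0010121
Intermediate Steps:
F = -26 (F = -3 - 23 = -26)
b = 988 (b = -26*(-38) = 988)
1/b = 1/988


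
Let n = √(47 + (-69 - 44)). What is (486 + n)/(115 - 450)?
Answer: -486/335 - I*√66/335 ≈ -1.4507 - 0.024251*I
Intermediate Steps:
n = I*√66 (n = √(47 - 113) = √(-66) = I*√66 ≈ 8.124*I)
(486 + n)/(115 - 450) = (486 + I*√66)/(115 - 450) = (486 + I*√66)/(-335) = -(486 + I*√66)/335 = -486/335 - I*√66/335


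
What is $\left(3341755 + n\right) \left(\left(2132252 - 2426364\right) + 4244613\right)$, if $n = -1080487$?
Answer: $8933141495268$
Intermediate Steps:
$\left(3341755 + n\right) \left(\left(2132252 - 2426364\right) + 4244613\right) = \left(3341755 - 1080487\right) \left(\left(2132252 - 2426364\right) + 4244613\right) = 2261268 \left(-294112 + 4244613\right) = 2261268 \cdot 3950501 = 8933141495268$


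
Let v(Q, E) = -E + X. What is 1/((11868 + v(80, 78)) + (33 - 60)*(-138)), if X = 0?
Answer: 1/15516 ≈ 6.4450e-5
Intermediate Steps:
v(Q, E) = -E (v(Q, E) = -E + 0 = -E)
1/((11868 + v(80, 78)) + (33 - 60)*(-138)) = 1/((11868 - 1*78) + (33 - 60)*(-138)) = 1/((11868 - 78) - 27*(-138)) = 1/(11790 + 3726) = 1/15516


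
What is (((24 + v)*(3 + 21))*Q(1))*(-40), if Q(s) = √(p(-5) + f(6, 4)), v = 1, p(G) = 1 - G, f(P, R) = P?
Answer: -48000*√3 ≈ -83139.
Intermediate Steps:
Q(s) = 2*√3 (Q(s) = √((1 - 1*(-5)) + 6) = √((1 + 5) + 6) = √(6 + 6) = √12 = 2*√3)
(((24 + v)*(3 + 21))*Q(1))*(-40) = (((24 + 1)*(3 + 21))*(2*√3))*(-40) = ((25*24)*(2*√3))*(-40) = (600*(2*√3))*(-40) = (1200*√3)*(-40) = -48000*√3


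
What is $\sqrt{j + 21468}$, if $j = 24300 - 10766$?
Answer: $\sqrt{35002} \approx 187.09$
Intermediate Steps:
$j = 13534$ ($j = 24300 - 10766 = 13534$)
$\sqrt{j + 21468} = \sqrt{13534 + 21468} = \sqrt{35002}$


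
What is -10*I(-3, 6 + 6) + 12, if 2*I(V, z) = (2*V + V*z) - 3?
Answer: 237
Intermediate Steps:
I(V, z) = -3/2 + V + V*z/2 (I(V, z) = ((2*V + V*z) - 3)/2 = (-3 + 2*V + V*z)/2 = -3/2 + V + V*z/2)
-10*I(-3, 6 + 6) + 12 = -10*(-3/2 - 3 + (½)*(-3)*(6 + 6)) + 12 = -10*(-3/2 - 3 + (½)*(-3)*12) + 12 = -10*(-3/2 - 3 - 18) + 12 = -10*(-45/2) + 12 = 225 + 12 = 237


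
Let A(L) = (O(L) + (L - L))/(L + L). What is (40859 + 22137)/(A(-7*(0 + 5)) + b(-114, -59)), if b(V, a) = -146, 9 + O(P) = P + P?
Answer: -4409720/10141 ≈ -434.84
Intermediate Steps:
O(P) = -9 + 2*P (O(P) = -9 + (P + P) = -9 + 2*P)
A(L) = (-9 + 2*L)/(2*L) (A(L) = ((-9 + 2*L) + (L - L))/(L + L) = ((-9 + 2*L) + 0)/((2*L)) = (-9 + 2*L)*(1/(2*L)) = (-9 + 2*L)/(2*L))
(40859 + 22137)/(A(-7*(0 + 5)) + b(-114, -59)) = (40859 + 22137)/((-9/2 - 7*(0 + 5))/((-7*(0 + 5))) - 146) = 62996/((-9/2 - 7*5)/((-7*5)) - 146) = 62996/((-9/2 - 35)/(-35) - 146) = 62996/(-1/35*(-79/2) - 146) = 62996/(79/70 - 146) = 62996/(-10141/70) = 62996*(-70/10141) = -4409720/10141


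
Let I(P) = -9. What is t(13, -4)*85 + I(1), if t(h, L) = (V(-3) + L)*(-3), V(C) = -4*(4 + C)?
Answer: 2031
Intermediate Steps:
V(C) = -16 - 4*C
t(h, L) = 12 - 3*L (t(h, L) = ((-16 - 4*(-3)) + L)*(-3) = ((-16 + 12) + L)*(-3) = (-4 + L)*(-3) = 12 - 3*L)
t(13, -4)*85 + I(1) = (12 - 3*(-4))*85 - 9 = (12 + 12)*85 - 9 = 24*85 - 9 = 2040 - 9 = 2031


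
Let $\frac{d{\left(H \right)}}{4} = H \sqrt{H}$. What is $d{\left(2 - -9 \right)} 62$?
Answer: $2728 \sqrt{11} \approx 9047.8$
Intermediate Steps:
$d{\left(H \right)} = 4 H^{\frac{3}{2}}$ ($d{\left(H \right)} = 4 H \sqrt{H} = 4 H^{\frac{3}{2}}$)
$d{\left(2 - -9 \right)} 62 = 4 \left(2 - -9\right)^{\frac{3}{2}} \cdot 62 = 4 \left(2 + 9\right)^{\frac{3}{2}} \cdot 62 = 4 \cdot 11^{\frac{3}{2}} \cdot 62 = 4 \cdot 11 \sqrt{11} \cdot 62 = 44 \sqrt{11} \cdot 62 = 2728 \sqrt{11}$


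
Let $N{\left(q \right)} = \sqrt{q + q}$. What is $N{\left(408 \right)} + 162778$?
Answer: $162778 + 4 \sqrt{51} \approx 1.6281 \cdot 10^{5}$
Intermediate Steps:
$N{\left(q \right)} = \sqrt{2} \sqrt{q}$ ($N{\left(q \right)} = \sqrt{2 q} = \sqrt{2} \sqrt{q}$)
$N{\left(408 \right)} + 162778 = \sqrt{2} \sqrt{408} + 162778 = \sqrt{2} \cdot 2 \sqrt{102} + 162778 = 4 \sqrt{51} + 162778 = 162778 + 4 \sqrt{51}$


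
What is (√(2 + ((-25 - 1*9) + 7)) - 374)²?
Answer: 139851 - 3740*I ≈ 1.3985e+5 - 3740.0*I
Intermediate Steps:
(√(2 + ((-25 - 1*9) + 7)) - 374)² = (√(2 + ((-25 - 9) + 7)) - 374)² = (√(2 + (-34 + 7)) - 374)² = (√(2 - 27) - 374)² = (√(-25) - 374)² = (5*I - 374)² = (-374 + 5*I)²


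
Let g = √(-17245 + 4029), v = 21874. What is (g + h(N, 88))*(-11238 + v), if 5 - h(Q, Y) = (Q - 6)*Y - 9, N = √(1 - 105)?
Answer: 5764712 - 1871936*I*√26 + 42544*I*√826 ≈ 5.7647e+6 - 8.3223e+6*I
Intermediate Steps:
N = 2*I*√26 (N = √(-104) = 2*I*√26 ≈ 10.198*I)
h(Q, Y) = 14 - Y*(-6 + Q) (h(Q, Y) = 5 - ((Q - 6)*Y - 9) = 5 - ((-6 + Q)*Y - 9) = 5 - (Y*(-6 + Q) - 9) = 5 - (-9 + Y*(-6 + Q)) = 5 + (9 - Y*(-6 + Q)) = 14 - Y*(-6 + Q))
g = 4*I*√826 (g = √(-13216) = 4*I*√826 ≈ 114.96*I)
(g + h(N, 88))*(-11238 + v) = (4*I*√826 + (14 + 6*88 - 1*2*I*√26*88))*(-11238 + 21874) = (4*I*√826 + (14 + 528 - 176*I*√26))*10636 = (4*I*√826 + (542 - 176*I*√26))*10636 = (542 - 176*I*√26 + 4*I*√826)*10636 = 5764712 - 1871936*I*√26 + 42544*I*√826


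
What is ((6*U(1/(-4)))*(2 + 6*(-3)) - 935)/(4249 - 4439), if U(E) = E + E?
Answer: 887/190 ≈ 4.6684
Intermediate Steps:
U(E) = 2*E
((6*U(1/(-4)))*(2 + 6*(-3)) - 935)/(4249 - 4439) = ((6*(2/(-4)))*(2 + 6*(-3)) - 935)/(4249 - 4439) = ((6*(2*(-¼)))*(2 - 18) - 935)/(-190) = ((6*(-½))*(-16) - 935)*(-1/190) = (-3*(-16) - 935)*(-1/190) = (48 - 935)*(-1/190) = -887*(-1/190) = 887/190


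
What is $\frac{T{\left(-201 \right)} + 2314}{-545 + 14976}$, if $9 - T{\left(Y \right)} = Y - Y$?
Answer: $\frac{2323}{14431} \approx 0.16097$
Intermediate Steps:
$T{\left(Y \right)} = 9$ ($T{\left(Y \right)} = 9 - \left(Y - Y\right) = 9 - 0 = 9 + 0 = 9$)
$\frac{T{\left(-201 \right)} + 2314}{-545 + 14976} = \frac{9 + 2314}{-545 + 14976} = \frac{2323}{14431}$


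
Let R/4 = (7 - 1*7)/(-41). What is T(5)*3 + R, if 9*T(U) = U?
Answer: 5/3 ≈ 1.6667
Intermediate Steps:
T(U) = U/9
R = 0 (R = 4*((7 - 1*7)/(-41)) = 4*((7 - 7)*(-1/41)) = 4*(0*(-1/41)) = 4*0 = 0)
T(5)*3 + R = ((1/9)*5)*3 + 0 = (5/9)*3 + 0 = 5/3 + 0 = 5/3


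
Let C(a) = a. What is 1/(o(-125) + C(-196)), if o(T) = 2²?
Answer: -1/192 ≈ -0.0052083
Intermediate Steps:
o(T) = 4
1/(o(-125) + C(-196)) = 1/(4 - 196) = 1/(-192) = -1/192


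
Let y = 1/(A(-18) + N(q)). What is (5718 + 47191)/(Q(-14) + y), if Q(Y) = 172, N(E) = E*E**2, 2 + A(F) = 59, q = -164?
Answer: 233375620283/758672563 ≈ 307.61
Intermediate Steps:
A(F) = 57 (A(F) = -2 + 59 = 57)
N(E) = E**3
y = -1/4410887 (y = 1/(57 + (-164)**3) = 1/(57 - 4410944) = 1/(-4410887) = -1/4410887 ≈ -2.2671e-7)
(5718 + 47191)/(Q(-14) + y) = (5718 + 47191)/(172 - 1/4410887) = 52909/(758672563/4410887) = 52909*(4410887/758672563) = 233375620283/758672563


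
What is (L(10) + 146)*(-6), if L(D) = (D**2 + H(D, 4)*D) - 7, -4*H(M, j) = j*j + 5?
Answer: -1119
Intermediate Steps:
H(M, j) = -5/4 - j**2/4 (H(M, j) = -(j*j + 5)/4 = -(j**2 + 5)/4 = -(5 + j**2)/4 = -5/4 - j**2/4)
L(D) = -7 + D**2 - 21*D/4 (L(D) = (D**2 + (-5/4 - 1/4*4**2)*D) - 7 = (D**2 + (-5/4 - 1/4*16)*D) - 7 = (D**2 + (-5/4 - 4)*D) - 7 = (D**2 - 21*D/4) - 7 = -7 + D**2 - 21*D/4)
(L(10) + 146)*(-6) = ((-7 + 10**2 - 21/4*10) + 146)*(-6) = ((-7 + 100 - 105/2) + 146)*(-6) = (81/2 + 146)*(-6) = (373/2)*(-6) = -1119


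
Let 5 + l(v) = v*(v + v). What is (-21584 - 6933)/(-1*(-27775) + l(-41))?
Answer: -28517/31132 ≈ -0.91600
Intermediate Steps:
l(v) = -5 + 2*v² (l(v) = -5 + v*(v + v) = -5 + v*(2*v) = -5 + 2*v²)
(-21584 - 6933)/(-1*(-27775) + l(-41)) = (-21584 - 6933)/(-1*(-27775) + (-5 + 2*(-41)²)) = -28517/(27775 + (-5 + 2*1681)) = -28517/(27775 + (-5 + 3362)) = -28517/(27775 + 3357) = -28517/31132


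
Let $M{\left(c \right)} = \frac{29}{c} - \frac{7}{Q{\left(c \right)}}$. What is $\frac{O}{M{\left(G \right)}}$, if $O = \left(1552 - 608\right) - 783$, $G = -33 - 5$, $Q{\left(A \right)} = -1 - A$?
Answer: $- \frac{226366}{1339} \approx -169.06$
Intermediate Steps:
$G = -38$ ($G = -33 - 5 = -38$)
$M{\left(c \right)} = - \frac{7}{-1 - c} + \frac{29}{c}$ ($M{\left(c \right)} = \frac{29}{c} - \frac{7}{-1 - c} = - \frac{7}{-1 - c} + \frac{29}{c}$)
$O = 161$ ($O = 944 - 783 = 161$)
$\frac{O}{M{\left(G \right)}} = \frac{161}{\frac{1}{-38} \frac{1}{1 - 38} \left(29 + 36 \left(-38\right)\right)} = \frac{161}{\left(- \frac{1}{38}\right) \frac{1}{-37} \left(29 - 1368\right)} = \frac{161}{\left(- \frac{1}{38}\right) \left(- \frac{1}{37}\right) \left(-1339\right)} = \frac{161}{- \frac{1339}{1406}} = 161 \left(- \frac{1406}{1339}\right) = - \frac{226366}{1339}$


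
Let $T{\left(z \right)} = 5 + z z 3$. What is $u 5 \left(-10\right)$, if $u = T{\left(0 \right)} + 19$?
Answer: $-1200$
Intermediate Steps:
$T{\left(z \right)} = 5 + 3 z^{2}$ ($T{\left(z \right)} = 5 + z^{2} \cdot 3 = 5 + 3 z^{2}$)
$u = 24$ ($u = \left(5 + 3 \cdot 0^{2}\right) + 19 = \left(5 + 3 \cdot 0\right) + 19 = \left(5 + 0\right) + 19 = 5 + 19 = 24$)
$u 5 \left(-10\right) = 24 \cdot 5 \left(-10\right) = 24 \left(-50\right) = -1200$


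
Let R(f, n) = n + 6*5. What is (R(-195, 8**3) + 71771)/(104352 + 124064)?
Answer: 72313/228416 ≈ 0.31658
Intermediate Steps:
R(f, n) = 30 + n (R(f, n) = n + 30 = 30 + n)
(R(-195, 8**3) + 71771)/(104352 + 124064) = ((30 + 8**3) + 71771)/(104352 + 124064) = ((30 + 512) + 71771)/228416 = (542 + 71771)*(1/228416) = 72313*(1/228416) = 72313/228416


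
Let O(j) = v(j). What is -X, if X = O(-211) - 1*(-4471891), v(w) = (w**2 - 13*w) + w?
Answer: -4518944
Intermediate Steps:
v(w) = w**2 - 12*w
O(j) = j*(-12 + j)
X = 4518944 (X = -211*(-12 - 211) - 1*(-4471891) = -211*(-223) + 4471891 = 47053 + 4471891 = 4518944)
-X = -1*4518944 = -4518944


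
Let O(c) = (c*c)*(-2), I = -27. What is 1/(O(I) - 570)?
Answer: -1/2028 ≈ -0.00049310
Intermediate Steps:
O(c) = -2*c**2 (O(c) = c**2*(-2) = -2*c**2)
1/(O(I) - 570) = 1/(-2*(-27)**2 - 570) = 1/(-2*729 - 570) = 1/(-1458 - 570) = 1/(-2028) = -1/2028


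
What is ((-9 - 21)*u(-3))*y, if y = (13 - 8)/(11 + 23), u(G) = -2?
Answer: 150/17 ≈ 8.8235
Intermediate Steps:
y = 5/34 ≈ 0.14706
((-9 - 21)*u(-3))*y = ((-9 - 21)*(-2))*(5/34) = -30*(-2)*(5/34) = 60*(5/34) = 150/17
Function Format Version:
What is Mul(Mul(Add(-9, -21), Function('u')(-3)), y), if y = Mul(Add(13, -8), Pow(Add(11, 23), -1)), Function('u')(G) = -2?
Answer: Rational(150, 17) ≈ 8.8235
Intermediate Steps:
y = Rational(5, 34) (y = Mul(5, Pow(34, -1)) = Mul(5, Rational(1, 34)) = Rational(5, 34) ≈ 0.14706)
Mul(Mul(Add(-9, -21), Function('u')(-3)), y) = Mul(Mul(Add(-9, -21), -2), Rational(5, 34)) = Mul(Mul(-30, -2), Rational(5, 34)) = Mul(60, Rational(5, 34)) = Rational(150, 17)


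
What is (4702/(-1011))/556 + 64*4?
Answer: 71948497/281058 ≈ 255.99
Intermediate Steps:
(4702/(-1011))/556 + 64*4 = (4702*(-1/1011))*(1/556) + 256 = -4702/1011*1/556 + 256 = -2351/281058 + 256 = 71948497/281058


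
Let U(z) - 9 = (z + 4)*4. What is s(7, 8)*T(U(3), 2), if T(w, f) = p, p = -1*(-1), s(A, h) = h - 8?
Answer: 0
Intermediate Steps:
U(z) = 25 + 4*z (U(z) = 9 + (z + 4)*4 = 9 + (4 + z)*4 = 9 + (16 + 4*z) = 25 + 4*z)
s(A, h) = -8 + h
p = 1
T(w, f) = 1
s(7, 8)*T(U(3), 2) = (-8 + 8)*1 = 0*1 = 0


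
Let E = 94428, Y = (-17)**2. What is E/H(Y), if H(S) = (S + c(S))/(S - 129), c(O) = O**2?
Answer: 1510848/8381 ≈ 180.27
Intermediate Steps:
Y = 289
H(S) = (S + S**2)/(-129 + S) (H(S) = (S + S**2)/(S - 129) = (S + S**2)/(-129 + S))
E/H(Y) = 94428/((289*(1 + 289)/(-129 + 289))) = 94428/((289*290/160)) = 94428/((289*(1/160)*290)) = 94428/(8381/16) = 94428*(16/8381) = 1510848/8381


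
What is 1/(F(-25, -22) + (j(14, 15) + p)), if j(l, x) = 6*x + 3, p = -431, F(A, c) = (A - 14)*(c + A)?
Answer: 1/1495 ≈ 0.00066890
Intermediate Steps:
F(A, c) = (-14 + A)*(A + c)
j(l, x) = 3 + 6*x
1/(F(-25, -22) + (j(14, 15) + p)) = 1/(((-25)² - 14*(-25) - 14*(-22) - 25*(-22)) + ((3 + 6*15) - 431)) = 1/((625 + 350 + 308 + 550) + ((3 + 90) - 431)) = 1/(1833 + (93 - 431)) = 1/(1833 - 338) = 1/1495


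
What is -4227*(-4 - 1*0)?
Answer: 16908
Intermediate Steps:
-4227*(-4 - 1*0) = -4227*(-4 + 0) = -4227*(-4) = 16908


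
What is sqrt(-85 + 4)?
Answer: 9*I ≈ 9.0*I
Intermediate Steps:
sqrt(-85 + 4) = sqrt(-81) = 9*I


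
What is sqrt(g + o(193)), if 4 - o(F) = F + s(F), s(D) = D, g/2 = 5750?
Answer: sqrt(11118) ≈ 105.44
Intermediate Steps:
g = 11500 (g = 2*5750 = 11500)
o(F) = 4 - 2*F (o(F) = 4 - (F + F) = 4 - 2*F)
sqrt(g + o(193)) = sqrt(11500 + (4 - 2*193)) = sqrt(11500 + (4 - 386)) = sqrt(11500 - 382) = sqrt(11118)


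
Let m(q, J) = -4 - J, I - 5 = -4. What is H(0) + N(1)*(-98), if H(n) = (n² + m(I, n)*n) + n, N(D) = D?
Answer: -98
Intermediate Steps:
I = 1 (I = 5 - 4 = 1)
H(n) = n + n² + n*(-4 - n) (H(n) = (n² + (-4 - n)*n) + n = (n² + n*(-4 - n)) + n = n + n² + n*(-4 - n))
H(0) + N(1)*(-98) = -3*0 + 1*(-98) = 0 - 98 = -98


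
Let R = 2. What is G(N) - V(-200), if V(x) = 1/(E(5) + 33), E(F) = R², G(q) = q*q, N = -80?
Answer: 236799/37 ≈ 6400.0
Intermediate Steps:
G(q) = q²
E(F) = 4 (E(F) = 2² = 4)
V(x) = 1/37 (V(x) = 1/(4 + 33) = 1/37)
G(N) - V(-200) = (-80)² - 1*1/37 = 6400 - 1/37 = 236799/37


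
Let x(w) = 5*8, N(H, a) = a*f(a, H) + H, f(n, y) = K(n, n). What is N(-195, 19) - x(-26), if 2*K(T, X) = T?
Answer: -109/2 ≈ -54.500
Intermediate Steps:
K(T, X) = T/2
f(n, y) = n/2
N(H, a) = H + a²/2 (N(H, a) = a*(a/2) + H = a²/2 + H = H + a²/2)
x(w) = 40
N(-195, 19) - x(-26) = (-195 + (½)*19²) - 1*40 = (-195 + (½)*361) - 40 = (-195 + 361/2) - 40 = -29/2 - 40 = -109/2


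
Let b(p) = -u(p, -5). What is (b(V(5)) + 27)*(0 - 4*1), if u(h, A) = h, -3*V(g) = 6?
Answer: -116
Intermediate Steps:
V(g) = -2 (V(g) = -⅓*6 = -2)
b(p) = -p
(b(V(5)) + 27)*(0 - 4*1) = (-1*(-2) + 27)*(0 - 4*1) = (2 + 27)*(0 - 4) = 29*(-4) = -116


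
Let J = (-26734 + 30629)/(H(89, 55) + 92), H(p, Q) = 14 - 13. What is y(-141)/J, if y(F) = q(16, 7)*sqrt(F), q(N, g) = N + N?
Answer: 2976*I*sqrt(141)/3895 ≈ 9.0727*I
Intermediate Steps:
H(p, Q) = 1
q(N, g) = 2*N
J = 3895/93 (J = (-26734 + 30629)/(1 + 92) = 3895/93 ≈ 41.882)
y(F) = 32*sqrt(F) (y(F) = (2*16)*sqrt(F) = 32*sqrt(F))
y(-141)/J = (32*sqrt(-141))/(3895/93) = (32*(I*sqrt(141)))*(93/3895) = (32*I*sqrt(141))*(93/3895) = 2976*I*sqrt(141)/3895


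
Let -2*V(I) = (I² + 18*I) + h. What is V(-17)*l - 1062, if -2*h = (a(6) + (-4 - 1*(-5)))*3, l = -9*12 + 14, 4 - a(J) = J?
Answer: -3581/2 ≈ -1790.5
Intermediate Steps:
a(J) = 4 - J
l = -94 (l = -108 + 14 = -94)
h = 3/2 (h = -((4 - 1*6) + (-4 - 1*(-5)))*3/2 = -((4 - 6) + (-4 + 5))*3/2 = -(-2 + 1)*3/2 = -(-1)*3/2 = -½*(-3) = 3/2 ≈ 1.5000)
V(I) = -¾ - 9*I - I²/2 (V(I) = -((I² + 18*I) + 3/2)/2 = -(3/2 + I² + 18*I)/2 = -¾ - 9*I - I²/2)
V(-17)*l - 1062 = (-¾ - 9*(-17) - ½*(-17)²)*(-94) - 1062 = (-¾ + 153 - ½*289)*(-94) - 1062 = (-¾ + 153 - 289/2)*(-94) - 1062 = (31/4)*(-94) - 1062 = -1457/2 - 1062 = -3581/2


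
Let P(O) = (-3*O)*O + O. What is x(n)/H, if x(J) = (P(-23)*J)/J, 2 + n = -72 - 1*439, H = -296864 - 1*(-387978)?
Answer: -805/45557 ≈ -0.017670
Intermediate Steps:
P(O) = O - 3*O² (P(O) = -3*O² + O = O - 3*O²)
H = 91114 (H = -296864 + 387978 = 91114)
n = -513 (n = -2 + (-72 - 1*439) = -2 + (-72 - 439) = -2 - 511 = -513)
x(J) = -1610 (x(J) = ((-23*(1 - 3*(-23)))*J)/J = ((-23*(1 + 69))*J)/J = ((-23*70)*J)/J = (-1610*J)/J = -1610)
x(n)/H = -1610/91114 = -1610*1/91114 = -805/45557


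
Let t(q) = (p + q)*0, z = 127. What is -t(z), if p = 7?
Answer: 0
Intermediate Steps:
t(q) = 0 (t(q) = (7 + q)*0 = 0)
-t(z) = -1*0 = 0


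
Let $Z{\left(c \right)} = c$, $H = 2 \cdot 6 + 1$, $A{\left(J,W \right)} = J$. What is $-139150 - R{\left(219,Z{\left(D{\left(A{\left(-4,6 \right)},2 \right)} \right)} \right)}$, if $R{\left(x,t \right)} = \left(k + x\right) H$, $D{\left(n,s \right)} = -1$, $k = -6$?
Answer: $-141919$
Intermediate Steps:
$H = 13$ ($H = 12 + 1 = 13$)
$R{\left(x,t \right)} = -78 + 13 x$ ($R{\left(x,t \right)} = \left(-6 + x\right) 13 = -78 + 13 x$)
$-139150 - R{\left(219,Z{\left(D{\left(A{\left(-4,6 \right)},2 \right)} \right)} \right)} = -139150 - \left(-78 + 13 \cdot 219\right) = -139150 - \left(-78 + 2847\right) = -139150 - 2769 = -141919$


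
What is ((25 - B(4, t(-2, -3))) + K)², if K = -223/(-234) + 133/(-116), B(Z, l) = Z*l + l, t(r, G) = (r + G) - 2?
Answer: 658845526249/184199184 ≈ 3576.8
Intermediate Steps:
t(r, G) = -2 + G + r (t(r, G) = (G + r) - 2 = -2 + G + r)
B(Z, l) = l + Z*l
K = -2627/13572 (K = -223*(-1/234) + 133*(-1/116) = 223/234 - 133/116 = -2627/13572 ≈ -0.19356)
((25 - B(4, t(-2, -3))) + K)² = ((25 - (-2 - 3 - 2)*(1 + 4)) - 2627/13572)² = ((25 - (-7)*5) - 2627/13572)² = ((25 - 1*(-35)) - 2627/13572)² = ((25 + 35) - 2627/13572)² = (60 - 2627/13572)² = (811693/13572)² = 658845526249/184199184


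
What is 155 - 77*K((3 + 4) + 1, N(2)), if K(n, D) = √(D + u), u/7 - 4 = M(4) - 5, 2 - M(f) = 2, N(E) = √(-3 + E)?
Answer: 155 - 77*√(-7 + I) ≈ 140.49 - 204.24*I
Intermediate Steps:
M(f) = 0 (M(f) = 2 - 1*2 = 2 - 2 = 0)
u = -7 (u = 28 + 7*(0 - 5) = 28 + 7*(-5) = 28 - 35 = -7)
K(n, D) = √(-7 + D) (K(n, D) = √(D - 7) = √(-7 + D))
155 - 77*K((3 + 4) + 1, N(2)) = 155 - 77*√(-7 + √(-3 + 2)) = 155 - 77*√(-7 + √(-1)) = 155 - 77*√(-7 + I)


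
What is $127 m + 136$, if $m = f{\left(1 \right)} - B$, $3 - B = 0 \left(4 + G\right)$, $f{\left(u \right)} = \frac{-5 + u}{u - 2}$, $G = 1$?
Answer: $263$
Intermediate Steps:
$f{\left(u \right)} = \frac{-5 + u}{-2 + u}$
$B = 3$ ($B = 3 - 0 \left(4 + 1\right) = 3 - 0 \cdot 5 = 3 - 0 = 3 + 0 = 3$)
$m = 1$ ($m = \frac{-5 + 1}{-2 + 1} - 3 = \frac{1}{-1} \left(-4\right) - 3 = \left(-1\right) \left(-4\right) - 3 = 4 - 3 = 1$)
$127 m + 136 = 127 \cdot 1 + 136 = 127 + 136 = 263$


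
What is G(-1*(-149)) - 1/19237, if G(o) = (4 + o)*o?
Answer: 438545888/19237 ≈ 22797.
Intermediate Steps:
G(o) = o*(4 + o)
G(-1*(-149)) - 1/19237 = (-1*(-149))*(4 - 1*(-149)) - 1/19237 = 149*(4 + 149) - 1*1/19237 = 149*153 - 1/19237 = 22797 - 1/19237 = 438545888/19237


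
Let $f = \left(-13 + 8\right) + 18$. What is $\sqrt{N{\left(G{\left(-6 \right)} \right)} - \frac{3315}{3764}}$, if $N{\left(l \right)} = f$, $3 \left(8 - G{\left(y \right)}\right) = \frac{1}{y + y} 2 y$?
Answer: $\frac{11 \sqrt{354757}}{1882} \approx 3.4813$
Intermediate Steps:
$G{\left(y \right)} = \frac{23}{3}$ ($G{\left(y \right)} = 8 - \frac{\frac{1}{y + y} 2 y}{3} = 8 - \frac{\frac{1}{2 y} 2 y}{3} = 8 - \frac{\frac{1}{y} y}{3} = 8 - \frac{1}{3} = \frac{23}{3}$)
$f = 13$ ($f = -5 + 18 = 13$)
$N{\left(l \right)} = 13$
$\sqrt{N{\left(G{\left(-6 \right)} \right)} - \frac{3315}{3764}} = \sqrt{13 - \frac{3315}{3764}} = \sqrt{\frac{45617}{3764}} = \frac{11 \sqrt{354757}}{1882}$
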